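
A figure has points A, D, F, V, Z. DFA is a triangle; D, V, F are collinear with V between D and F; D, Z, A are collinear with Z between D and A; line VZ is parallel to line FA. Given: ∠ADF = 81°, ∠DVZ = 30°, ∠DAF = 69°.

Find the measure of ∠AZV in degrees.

1. ∠VDZ = 81°  [V on DF, Z on DA]
2. ∠DZV = 69°  [△DVZ]
3. ∠AZV = 111°  [linear pair at Z on DA]

∠AZV = 111°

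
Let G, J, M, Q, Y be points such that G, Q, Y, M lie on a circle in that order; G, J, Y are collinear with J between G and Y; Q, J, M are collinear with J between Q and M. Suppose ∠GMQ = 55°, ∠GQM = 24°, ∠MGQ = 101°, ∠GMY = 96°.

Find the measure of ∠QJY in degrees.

∠QJY = 65°

1. ∠GYQ = 55°  [same arc GQ]
2. ∠GYM = 24°  [same arc GM]
3. ∠MGY = 60°  [△GYM]
4. ∠MQY = 60°  [same arc YM]
5. ∠QJY = 65°  [△QJY]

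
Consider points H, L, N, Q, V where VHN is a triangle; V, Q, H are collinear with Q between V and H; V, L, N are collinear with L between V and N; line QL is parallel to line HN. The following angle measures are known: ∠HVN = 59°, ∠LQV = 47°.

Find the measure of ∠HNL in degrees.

1. ∠LVQ = 59°  [Q on VH, L on VN]
2. ∠QLV = 74°  [△VQL]
3. ∠NLQ = 106°  [linear pair at L on VN]
4. ∠HNL = 74°  [QL∥HN, co-interior at N–L]

∠HNL = 74°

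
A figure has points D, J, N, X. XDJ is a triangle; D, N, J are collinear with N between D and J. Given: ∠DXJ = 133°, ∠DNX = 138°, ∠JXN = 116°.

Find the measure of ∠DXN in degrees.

1. ∠JNX = 42°  [linear pair at N on DJ]
2. ∠NJX = 22°  [△XNJ]
3. ∠DJX = 22°  [N on ray JD]
4. ∠JDX = 25°  [△XDJ]
5. ∠NDX = 25°  [N on ray DJ]
6. ∠DXN = 17°  [△XDN]

∠DXN = 17°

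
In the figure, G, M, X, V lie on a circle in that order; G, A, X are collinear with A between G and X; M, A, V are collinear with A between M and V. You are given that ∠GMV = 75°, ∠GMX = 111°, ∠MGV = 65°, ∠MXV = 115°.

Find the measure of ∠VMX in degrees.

∠VMX = 36°

1. ∠GXV = 75°  [same arc GV]
2. ∠GVX = 69°  [cyclic GMXV, opposite ∠M+∠V]
3. ∠VGX = 36°  [△GXV]
4. ∠VMX = 36°  [same arc XV]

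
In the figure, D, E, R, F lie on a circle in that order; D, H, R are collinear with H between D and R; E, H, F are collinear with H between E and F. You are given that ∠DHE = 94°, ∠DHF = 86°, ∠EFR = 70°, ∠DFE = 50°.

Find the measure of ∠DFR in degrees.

∠DFR = 120°

1. ∠FHR = 94°  [vertical angles at H]
2. ∠FDR = 44°  [△DHF]
3. ∠DRF = 16°  [△RHF]
4. ∠DFR = 120°  [△DRF]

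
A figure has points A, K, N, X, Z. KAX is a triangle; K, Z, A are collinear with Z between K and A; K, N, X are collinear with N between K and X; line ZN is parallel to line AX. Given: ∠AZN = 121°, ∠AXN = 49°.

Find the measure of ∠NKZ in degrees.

1. ∠KZN = 59°  [linear pair at Z on KA]
2. ∠AXK = 49°  [N on ray XK]
3. ∠KAX = 59°  [ZN∥AX, corresponding at Z]
4. ∠AKX = 72°  [△KAX]
5. ∠NKZ = 72°  [Z on KA, N on KX]

∠NKZ = 72°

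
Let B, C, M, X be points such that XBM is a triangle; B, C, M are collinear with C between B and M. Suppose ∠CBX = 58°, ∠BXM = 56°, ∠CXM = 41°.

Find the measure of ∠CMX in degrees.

∠CMX = 66°

1. ∠MBX = 58°  [C on ray BM]
2. ∠BMX = 66°  [△XBM]
3. ∠CMX = 66°  [C on ray MB]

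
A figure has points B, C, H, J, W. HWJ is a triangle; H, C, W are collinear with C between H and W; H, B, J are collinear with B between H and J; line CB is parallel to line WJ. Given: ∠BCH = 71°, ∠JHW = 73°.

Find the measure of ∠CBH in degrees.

1. ∠HWJ = 71°  [CB∥WJ, corresponding at C]
2. ∠HJW = 36°  [△HWJ]
3. ∠CBH = 36°  [CB∥WJ, corresponding at B]

∠CBH = 36°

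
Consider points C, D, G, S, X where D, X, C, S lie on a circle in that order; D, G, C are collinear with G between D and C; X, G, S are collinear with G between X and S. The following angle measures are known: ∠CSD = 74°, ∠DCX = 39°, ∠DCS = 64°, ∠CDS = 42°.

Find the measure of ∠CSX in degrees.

1. ∠CXD = 106°  [cyclic DXCS, opposite ∠X+∠S]
2. ∠CDX = 35°  [△DXC]
3. ∠CSX = 35°  [same arc XC]

∠CSX = 35°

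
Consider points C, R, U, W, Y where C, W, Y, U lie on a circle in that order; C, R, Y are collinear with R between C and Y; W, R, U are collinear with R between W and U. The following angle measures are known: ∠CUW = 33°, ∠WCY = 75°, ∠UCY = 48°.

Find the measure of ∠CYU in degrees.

∠CYU = 24°

1. ∠CRU = 99°  [△CRU]
2. ∠WUY = 75°  [same arc WY]
3. ∠URY = 81°  [linear pair at R on CY]
4. ∠CYU = 24°  [△YRU]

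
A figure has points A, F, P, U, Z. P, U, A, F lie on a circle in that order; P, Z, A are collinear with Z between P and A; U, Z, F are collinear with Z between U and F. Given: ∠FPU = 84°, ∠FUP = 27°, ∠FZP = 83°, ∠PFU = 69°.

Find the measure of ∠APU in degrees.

1. ∠FAP = 27°  [same arc PF]
2. ∠AZF = 97°  [linear pair at Z on PA]
3. ∠AFU = 56°  [△AZF]
4. ∠APU = 56°  [same arc UA]

∠APU = 56°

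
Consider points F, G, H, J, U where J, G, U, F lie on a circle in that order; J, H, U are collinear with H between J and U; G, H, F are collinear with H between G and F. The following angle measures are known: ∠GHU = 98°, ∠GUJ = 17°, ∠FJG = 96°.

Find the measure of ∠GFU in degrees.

∠GFU = 31°

1. ∠FGU = 65°  [△GHU]
2. ∠FUG = 84°  [cyclic JGUF, opposite ∠J+∠U]
3. ∠GFU = 31°  [△GUF]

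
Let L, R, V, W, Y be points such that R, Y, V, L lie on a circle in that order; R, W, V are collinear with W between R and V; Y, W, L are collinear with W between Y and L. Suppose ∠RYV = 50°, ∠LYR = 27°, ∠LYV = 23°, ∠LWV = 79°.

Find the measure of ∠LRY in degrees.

1. ∠LRV = 23°  [same arc VL]
2. ∠LWR = 101°  [linear pair at W on RV]
3. ∠RLY = 56°  [△RWL]
4. ∠LRY = 97°  [△RYL]

∠LRY = 97°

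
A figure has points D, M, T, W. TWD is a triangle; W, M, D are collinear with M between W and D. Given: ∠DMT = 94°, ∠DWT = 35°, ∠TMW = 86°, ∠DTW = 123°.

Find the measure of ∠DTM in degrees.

1. ∠TDW = 22°  [△TWD]
2. ∠MDT = 22°  [M on ray DW]
3. ∠DTM = 64°  [△TMD]

∠DTM = 64°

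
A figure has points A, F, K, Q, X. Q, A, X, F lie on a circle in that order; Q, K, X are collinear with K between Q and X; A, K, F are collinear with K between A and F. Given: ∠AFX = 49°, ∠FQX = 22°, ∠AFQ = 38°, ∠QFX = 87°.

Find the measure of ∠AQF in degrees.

1. ∠FAX = 22°  [same arc XF]
2. ∠AXF = 109°  [△AXF]
3. ∠AQF = 71°  [cyclic QAXF, opposite ∠Q+∠X]

∠AQF = 71°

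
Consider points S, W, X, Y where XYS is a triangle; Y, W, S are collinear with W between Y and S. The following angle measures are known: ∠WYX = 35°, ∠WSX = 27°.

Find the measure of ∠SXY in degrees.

∠SXY = 118°

1. ∠SYX = 35°  [W on ray YS]
2. ∠XSY = 27°  [W on ray SY]
3. ∠SXY = 118°  [△XYS]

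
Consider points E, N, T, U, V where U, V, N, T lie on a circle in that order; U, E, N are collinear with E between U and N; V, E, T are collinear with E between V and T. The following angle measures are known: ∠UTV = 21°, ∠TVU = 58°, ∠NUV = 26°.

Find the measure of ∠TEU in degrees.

1. ∠TNU = 58°  [same arc UT]
2. ∠NTV = 26°  [same arc VN]
3. ∠NET = 96°  [△NET]
4. ∠TEU = 84°  [linear pair at E on UN]

∠TEU = 84°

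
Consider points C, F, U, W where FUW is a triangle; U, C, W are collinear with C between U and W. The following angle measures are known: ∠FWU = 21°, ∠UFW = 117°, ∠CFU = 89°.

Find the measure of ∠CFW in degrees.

1. ∠FUW = 42°  [△FUW]
2. ∠CWF = 21°  [C on ray WU]
3. ∠CUF = 42°  [C on ray UW]
4. ∠FCU = 49°  [△FUC]
5. ∠FCW = 131°  [linear pair at C on UW]
6. ∠CFW = 28°  [△FCW]

∠CFW = 28°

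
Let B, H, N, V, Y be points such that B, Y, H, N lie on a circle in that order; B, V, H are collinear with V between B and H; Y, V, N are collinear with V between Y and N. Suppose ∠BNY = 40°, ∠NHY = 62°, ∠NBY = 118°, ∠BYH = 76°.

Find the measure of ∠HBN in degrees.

1. ∠BYN = 22°  [△BYN]
2. ∠BNH = 104°  [cyclic BYHN, opposite ∠Y+∠N]
3. ∠BHN = 22°  [same arc BN]
4. ∠HBN = 54°  [△BHN]

∠HBN = 54°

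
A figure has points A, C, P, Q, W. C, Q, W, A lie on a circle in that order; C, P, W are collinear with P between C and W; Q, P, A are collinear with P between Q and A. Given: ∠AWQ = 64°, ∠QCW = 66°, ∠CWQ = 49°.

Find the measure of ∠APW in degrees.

1. ∠ACQ = 116°  [cyclic CQWA, opposite ∠C+∠W]
2. ∠QAW = 66°  [same arc QW]
3. ∠CAQ = 49°  [same arc CQ]
4. ∠AQC = 15°  [△CQA]
5. ∠AWC = 15°  [same arc CA]
6. ∠APW = 99°  [△WPA]

∠APW = 99°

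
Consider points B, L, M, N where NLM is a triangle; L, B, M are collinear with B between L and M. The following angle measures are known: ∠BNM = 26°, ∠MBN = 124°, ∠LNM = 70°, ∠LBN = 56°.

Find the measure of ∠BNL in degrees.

1. ∠BMN = 30°  [△NBM]
2. ∠LMN = 30°  [B on ray ML]
3. ∠MLN = 80°  [△NLM]
4. ∠BLN = 80°  [B on ray LM]
5. ∠BNL = 44°  [△NLB]

∠BNL = 44°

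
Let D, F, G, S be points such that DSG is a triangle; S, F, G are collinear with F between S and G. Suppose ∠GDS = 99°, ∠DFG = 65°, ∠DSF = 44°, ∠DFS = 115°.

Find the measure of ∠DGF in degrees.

1. ∠DSG = 44°  [F on ray SG]
2. ∠DGS = 37°  [△DSG]
3. ∠DGF = 37°  [F on ray GS]

∠DGF = 37°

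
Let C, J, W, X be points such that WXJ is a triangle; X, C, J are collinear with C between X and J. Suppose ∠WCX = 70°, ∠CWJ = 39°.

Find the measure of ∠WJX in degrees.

∠WJX = 31°

1. ∠JCW = 110°  [linear pair at C on XJ]
2. ∠CJW = 31°  [△WCJ]
3. ∠WJX = 31°  [C on ray JX]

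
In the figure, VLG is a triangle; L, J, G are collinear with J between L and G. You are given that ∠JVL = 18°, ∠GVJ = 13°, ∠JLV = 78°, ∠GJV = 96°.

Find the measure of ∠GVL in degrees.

∠GVL = 31°

1. ∠JGV = 71°  [△VJG]
2. ∠GLV = 78°  [J on ray LG]
3. ∠LGV = 71°  [J on ray GL]
4. ∠GVL = 31°  [△VLG]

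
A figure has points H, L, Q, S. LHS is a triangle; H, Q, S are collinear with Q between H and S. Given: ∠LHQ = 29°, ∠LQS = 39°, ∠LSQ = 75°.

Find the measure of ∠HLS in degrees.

1. ∠LHS = 29°  [Q on ray HS]
2. ∠HSL = 75°  [Q on ray SH]
3. ∠HLS = 76°  [△LHS]

∠HLS = 76°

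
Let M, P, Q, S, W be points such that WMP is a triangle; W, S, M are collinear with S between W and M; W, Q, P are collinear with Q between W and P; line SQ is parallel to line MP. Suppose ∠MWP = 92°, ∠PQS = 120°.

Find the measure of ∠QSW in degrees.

1. ∠QWS = 92°  [S on WM, Q on WP]
2. ∠SQW = 60°  [linear pair at Q on WP]
3. ∠QSW = 28°  [△WSQ]

∠QSW = 28°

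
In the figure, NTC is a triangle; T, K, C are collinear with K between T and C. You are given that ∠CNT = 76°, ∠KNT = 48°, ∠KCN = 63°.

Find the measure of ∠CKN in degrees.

∠CKN = 89°

1. ∠NCT = 63°  [K on ray CT]
2. ∠CTN = 41°  [△NTC]
3. ∠KTN = 41°  [K on ray TC]
4. ∠NKT = 91°  [△NTK]
5. ∠CKN = 89°  [linear pair at K on TC]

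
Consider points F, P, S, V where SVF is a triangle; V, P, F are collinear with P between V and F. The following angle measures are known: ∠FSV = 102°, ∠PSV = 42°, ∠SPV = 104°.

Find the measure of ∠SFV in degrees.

1. ∠PVS = 34°  [△SVP]
2. ∠FVS = 34°  [P on ray VF]
3. ∠SFV = 44°  [△SVF]

∠SFV = 44°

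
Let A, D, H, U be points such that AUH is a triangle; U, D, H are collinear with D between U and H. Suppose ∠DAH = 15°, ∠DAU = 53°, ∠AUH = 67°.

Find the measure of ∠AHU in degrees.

∠AHU = 45°

1. ∠AUD = 67°  [D on ray UH]
2. ∠ADU = 60°  [△AUD]
3. ∠ADH = 120°  [linear pair at D on UH]
4. ∠AHD = 45°  [△ADH]
5. ∠AHU = 45°  [D on ray HU]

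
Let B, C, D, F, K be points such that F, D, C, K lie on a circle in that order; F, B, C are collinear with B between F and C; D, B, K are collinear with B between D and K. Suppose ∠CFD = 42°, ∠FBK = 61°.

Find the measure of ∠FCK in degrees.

∠FCK = 19°

1. ∠CKD = 42°  [same arc DC]
2. ∠CBK = 119°  [linear pair at B on FC]
3. ∠FCK = 19°  [△CBK]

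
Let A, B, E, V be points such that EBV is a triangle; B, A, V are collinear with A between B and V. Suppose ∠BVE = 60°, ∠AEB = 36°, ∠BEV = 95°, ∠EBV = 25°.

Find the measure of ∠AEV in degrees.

∠AEV = 59°

1. ∠AVE = 60°  [A on ray VB]
2. ∠ABE = 25°  [A on ray BV]
3. ∠BAE = 119°  [△EBA]
4. ∠EAV = 61°  [linear pair at A on BV]
5. ∠AEV = 59°  [△EAV]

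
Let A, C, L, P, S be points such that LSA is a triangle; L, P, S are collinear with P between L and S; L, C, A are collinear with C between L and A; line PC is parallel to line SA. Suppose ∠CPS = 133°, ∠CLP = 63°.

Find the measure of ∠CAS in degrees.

1. ∠CPL = 47°  [linear pair at P on LS]
2. ∠LCP = 70°  [△LPC]
3. ∠ACP = 110°  [linear pair at C on LA]
4. ∠CAS = 70°  [PC∥SA, co-interior at A–C]

∠CAS = 70°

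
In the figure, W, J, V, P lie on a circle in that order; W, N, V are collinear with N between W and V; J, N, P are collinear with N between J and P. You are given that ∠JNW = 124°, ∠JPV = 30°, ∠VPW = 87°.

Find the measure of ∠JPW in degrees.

1. ∠PNV = 124°  [vertical angles at N]
2. ∠PVW = 26°  [△VNP]
3. ∠PWV = 67°  [△WVP]
4. ∠PNW = 56°  [linear pair at N on WV]
5. ∠JPW = 57°  [△WNP]

∠JPW = 57°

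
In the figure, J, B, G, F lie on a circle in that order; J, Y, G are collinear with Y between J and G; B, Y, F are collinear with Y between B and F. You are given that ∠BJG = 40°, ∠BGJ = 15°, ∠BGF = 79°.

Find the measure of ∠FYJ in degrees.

1. ∠BFG = 40°  [same arc BG]
2. ∠BFJ = 15°  [same arc JB]
3. ∠FBG = 61°  [△BGF]
4. ∠FJG = 61°  [same arc GF]
5. ∠FYJ = 104°  [△JYF]

∠FYJ = 104°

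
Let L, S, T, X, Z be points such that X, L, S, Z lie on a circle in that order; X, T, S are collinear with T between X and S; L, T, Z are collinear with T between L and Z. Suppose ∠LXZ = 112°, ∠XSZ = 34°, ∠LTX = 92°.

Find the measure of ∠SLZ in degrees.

1. ∠LSZ = 68°  [cyclic XLSZ, opposite ∠X+∠S]
2. ∠STZ = 92°  [vertical angles at T]
3. ∠LZS = 54°  [△STZ]
4. ∠SLZ = 58°  [△LSZ]

∠SLZ = 58°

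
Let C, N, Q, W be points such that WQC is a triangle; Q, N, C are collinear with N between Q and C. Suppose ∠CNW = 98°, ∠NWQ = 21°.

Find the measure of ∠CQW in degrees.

∠CQW = 77°

1. ∠QNW = 82°  [linear pair at N on QC]
2. ∠NQW = 77°  [△WQN]
3. ∠CQW = 77°  [N on ray QC]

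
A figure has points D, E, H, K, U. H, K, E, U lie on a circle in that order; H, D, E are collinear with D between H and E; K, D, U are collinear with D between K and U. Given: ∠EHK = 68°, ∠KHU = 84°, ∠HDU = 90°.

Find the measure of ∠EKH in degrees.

∠EKH = 38°

1. ∠EUK = 68°  [same arc KE]
2. ∠KEU = 96°  [cyclic HKEU, opposite ∠H+∠E]
3. ∠EDK = 90°  [vertical angles at D]
4. ∠EKU = 16°  [△KEU]
5. ∠HEK = 74°  [△KDE]
6. ∠EKH = 38°  [△HKE]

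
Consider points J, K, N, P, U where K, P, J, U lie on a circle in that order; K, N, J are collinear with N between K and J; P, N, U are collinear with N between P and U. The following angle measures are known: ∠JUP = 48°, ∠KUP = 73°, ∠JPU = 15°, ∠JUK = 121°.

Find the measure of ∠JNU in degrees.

∠JNU = 88°

1. ∠JKU = 15°  [same arc JU]
2. ∠KJU = 44°  [△KJU]
3. ∠JNU = 88°  [△JNU]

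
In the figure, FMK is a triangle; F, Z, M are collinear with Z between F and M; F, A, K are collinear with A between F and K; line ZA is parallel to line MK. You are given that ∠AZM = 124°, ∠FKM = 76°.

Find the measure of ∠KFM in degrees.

∠KFM = 48°

1. ∠AZF = 56°  [linear pair at Z on FM]
2. ∠FAZ = 76°  [ZA∥MK, corresponding at A]
3. ∠AFZ = 48°  [△FZA]
4. ∠KFM = 48°  [Z on FM, A on FK]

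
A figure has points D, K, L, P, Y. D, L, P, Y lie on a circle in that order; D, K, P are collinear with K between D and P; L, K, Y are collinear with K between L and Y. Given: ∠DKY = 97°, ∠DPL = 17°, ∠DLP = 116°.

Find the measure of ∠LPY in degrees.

1. ∠LKP = 97°  [vertical angles at K]
2. ∠LDP = 47°  [△DLP]
3. ∠PLY = 66°  [△LKP]
4. ∠LYP = 47°  [same arc LP]
5. ∠LPY = 67°  [△LPY]

∠LPY = 67°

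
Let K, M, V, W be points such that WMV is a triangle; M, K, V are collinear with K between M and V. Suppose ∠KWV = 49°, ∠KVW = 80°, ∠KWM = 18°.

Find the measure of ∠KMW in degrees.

∠KMW = 33°

1. ∠VKW = 51°  [△WKV]
2. ∠MKW = 129°  [linear pair at K on MV]
3. ∠KMW = 33°  [△WMK]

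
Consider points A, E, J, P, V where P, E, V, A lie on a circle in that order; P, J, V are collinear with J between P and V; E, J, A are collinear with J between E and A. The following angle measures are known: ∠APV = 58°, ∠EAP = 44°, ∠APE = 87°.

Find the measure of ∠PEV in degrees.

∠PEV = 107°

1. ∠AEV = 58°  [same arc VA]
2. ∠EVP = 44°  [same arc PE]
3. ∠AVE = 93°  [cyclic PEVA, opposite ∠P+∠V]
4. ∠EAV = 29°  [△EVA]
5. ∠EPV = 29°  [same arc EV]
6. ∠PEV = 107°  [△PEV]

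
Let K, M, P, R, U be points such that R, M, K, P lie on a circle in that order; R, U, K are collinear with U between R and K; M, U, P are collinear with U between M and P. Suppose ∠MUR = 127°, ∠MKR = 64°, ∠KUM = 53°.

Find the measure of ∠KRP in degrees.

1. ∠MPR = 64°  [same arc RM]
2. ∠PUR = 53°  [vertical angles at U]
3. ∠KRP = 63°  [△RUP]

∠KRP = 63°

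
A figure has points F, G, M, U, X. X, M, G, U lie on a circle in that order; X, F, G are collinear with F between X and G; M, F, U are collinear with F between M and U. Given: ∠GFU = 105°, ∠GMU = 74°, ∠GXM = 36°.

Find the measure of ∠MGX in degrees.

1. ∠MFX = 105°  [vertical angles at F]
2. ∠GFM = 75°  [linear pair at F on XG]
3. ∠MGX = 31°  [△MFG]

∠MGX = 31°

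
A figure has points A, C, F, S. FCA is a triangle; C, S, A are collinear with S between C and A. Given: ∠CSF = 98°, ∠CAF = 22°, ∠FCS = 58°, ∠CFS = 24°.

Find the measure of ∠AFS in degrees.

1. ∠ASF = 82°  [linear pair at S on CA]
2. ∠FAS = 22°  [S on ray AC]
3. ∠AFS = 76°  [△FSA]

∠AFS = 76°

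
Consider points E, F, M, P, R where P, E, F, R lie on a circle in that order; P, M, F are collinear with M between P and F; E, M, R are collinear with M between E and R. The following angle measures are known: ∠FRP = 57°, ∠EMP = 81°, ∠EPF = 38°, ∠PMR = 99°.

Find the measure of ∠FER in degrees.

∠FER = 62°

1. ∠FEP = 123°  [cyclic PEFR, opposite ∠E+∠R]
2. ∠EMF = 99°  [linear pair at M on PF]
3. ∠EFP = 19°  [△PEF]
4. ∠FER = 62°  [△EMF]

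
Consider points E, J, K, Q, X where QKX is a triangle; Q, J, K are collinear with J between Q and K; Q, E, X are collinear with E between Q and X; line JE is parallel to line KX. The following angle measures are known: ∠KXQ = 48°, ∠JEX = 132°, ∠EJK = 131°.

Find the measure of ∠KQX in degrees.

∠KQX = 83°

1. ∠JEQ = 48°  [JE∥KX, corresponding at E]
2. ∠EJQ = 49°  [linear pair at J on QK]
3. ∠EQJ = 83°  [△QJE]
4. ∠KQX = 83°  [J on QK, E on QX]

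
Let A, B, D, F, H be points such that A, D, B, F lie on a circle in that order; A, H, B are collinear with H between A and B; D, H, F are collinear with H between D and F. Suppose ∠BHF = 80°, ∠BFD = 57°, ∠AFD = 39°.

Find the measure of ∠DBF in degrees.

∠DBF = 82°

1. ∠AHD = 80°  [vertical angles at H]
2. ∠ABD = 39°  [same arc AD]
3. ∠BHD = 100°  [linear pair at H on AB]
4. ∠BDF = 41°  [△DHB]
5. ∠DBF = 82°  [△DBF]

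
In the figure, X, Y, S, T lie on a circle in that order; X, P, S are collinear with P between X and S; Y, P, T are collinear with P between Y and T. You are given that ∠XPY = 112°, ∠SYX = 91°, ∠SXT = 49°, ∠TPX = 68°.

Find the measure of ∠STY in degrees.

∠STY = 26°

1. ∠SPT = 112°  [vertical angles at P]
2. ∠STX = 89°  [cyclic XYST, opposite ∠Y+∠T]
3. ∠TSX = 42°  [△XST]
4. ∠STY = 26°  [△SPT]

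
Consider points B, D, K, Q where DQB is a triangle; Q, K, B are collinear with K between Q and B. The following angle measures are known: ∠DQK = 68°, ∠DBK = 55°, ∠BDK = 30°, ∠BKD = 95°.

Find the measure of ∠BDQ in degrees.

∠BDQ = 57°

1. ∠BQD = 68°  [K on ray QB]
2. ∠DBQ = 55°  [K on ray BQ]
3. ∠BDQ = 57°  [△DQB]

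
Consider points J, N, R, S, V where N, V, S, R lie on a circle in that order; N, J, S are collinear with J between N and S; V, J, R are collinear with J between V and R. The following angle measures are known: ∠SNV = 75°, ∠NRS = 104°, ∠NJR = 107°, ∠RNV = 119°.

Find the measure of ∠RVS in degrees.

1. ∠SRV = 75°  [same arc VS]
2. ∠RSV = 61°  [cyclic NVSR, opposite ∠N+∠S]
3. ∠RVS = 44°  [△VSR]

∠RVS = 44°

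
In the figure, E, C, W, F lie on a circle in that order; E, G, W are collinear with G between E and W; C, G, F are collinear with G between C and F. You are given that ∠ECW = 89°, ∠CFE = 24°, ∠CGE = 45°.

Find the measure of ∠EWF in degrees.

1. ∠CWE = 24°  [same arc EC]
2. ∠FGW = 45°  [vertical angles at G]
3. ∠CEW = 67°  [△ECW]
4. ∠CFW = 67°  [same arc CW]
5. ∠EWF = 68°  [△WGF]

∠EWF = 68°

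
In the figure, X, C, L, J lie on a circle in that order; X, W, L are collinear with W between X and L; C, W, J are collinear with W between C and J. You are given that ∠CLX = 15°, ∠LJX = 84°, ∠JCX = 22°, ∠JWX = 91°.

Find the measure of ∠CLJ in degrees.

1. ∠CJX = 15°  [same arc XC]
2. ∠CXJ = 143°  [△XCJ]
3. ∠CLJ = 37°  [cyclic XCLJ, opposite ∠X+∠L]

∠CLJ = 37°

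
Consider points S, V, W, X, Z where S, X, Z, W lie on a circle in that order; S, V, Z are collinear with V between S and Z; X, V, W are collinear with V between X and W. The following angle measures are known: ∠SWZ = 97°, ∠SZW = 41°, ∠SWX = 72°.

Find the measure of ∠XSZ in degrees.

∠XSZ = 25°

1. ∠SXZ = 83°  [cyclic SXZW, opposite ∠X+∠W]
2. ∠SZX = 72°  [same arc SX]
3. ∠XSZ = 25°  [△SXZ]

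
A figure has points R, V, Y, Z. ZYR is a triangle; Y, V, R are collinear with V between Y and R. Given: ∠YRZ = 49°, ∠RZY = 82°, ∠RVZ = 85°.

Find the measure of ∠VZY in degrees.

1. ∠RYZ = 49°  [△ZYR]
2. ∠YVZ = 95°  [linear pair at V on YR]
3. ∠VYZ = 49°  [V on ray YR]
4. ∠VZY = 36°  [△ZYV]

∠VZY = 36°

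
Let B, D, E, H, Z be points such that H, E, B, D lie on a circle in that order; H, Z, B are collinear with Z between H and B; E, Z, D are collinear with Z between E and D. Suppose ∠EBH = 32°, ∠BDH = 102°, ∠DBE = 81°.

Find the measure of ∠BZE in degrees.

1. ∠EDH = 32°  [same arc HE]
2. ∠BEH = 78°  [cyclic HEBD, opposite ∠E+∠D]
3. ∠DHE = 99°  [cyclic HEBD, opposite ∠H+∠B]
4. ∠DEH = 49°  [△HED]
5. ∠BHE = 70°  [△HEB]
6. ∠EZH = 61°  [△HZE]
7. ∠BZE = 119°  [linear pair at Z on HB]

∠BZE = 119°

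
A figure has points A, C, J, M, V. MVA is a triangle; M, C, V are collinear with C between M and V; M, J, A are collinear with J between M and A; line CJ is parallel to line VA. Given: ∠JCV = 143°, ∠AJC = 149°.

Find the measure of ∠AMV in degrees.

∠AMV = 112°

1. ∠JCM = 37°  [linear pair at C on MV]
2. ∠CJM = 31°  [linear pair at J on MA]
3. ∠CMJ = 112°  [△MCJ]
4. ∠AMV = 112°  [C on MV, J on MA]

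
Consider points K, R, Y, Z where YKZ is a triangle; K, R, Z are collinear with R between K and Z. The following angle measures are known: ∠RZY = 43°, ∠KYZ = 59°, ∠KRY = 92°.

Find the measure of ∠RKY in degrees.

1. ∠KZY = 43°  [R on ray ZK]
2. ∠YKZ = 78°  [△YKZ]
3. ∠RKY = 78°  [R on ray KZ]

∠RKY = 78°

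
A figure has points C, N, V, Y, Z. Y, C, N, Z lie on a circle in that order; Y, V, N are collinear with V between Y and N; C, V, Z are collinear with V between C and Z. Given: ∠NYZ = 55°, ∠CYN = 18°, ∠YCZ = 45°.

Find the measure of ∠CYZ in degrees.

∠CYZ = 73°

1. ∠NCZ = 55°  [same arc NZ]
2. ∠CZN = 18°  [same arc CN]
3. ∠CNZ = 107°  [△CNZ]
4. ∠CYZ = 73°  [cyclic YCNZ, opposite ∠Y+∠N]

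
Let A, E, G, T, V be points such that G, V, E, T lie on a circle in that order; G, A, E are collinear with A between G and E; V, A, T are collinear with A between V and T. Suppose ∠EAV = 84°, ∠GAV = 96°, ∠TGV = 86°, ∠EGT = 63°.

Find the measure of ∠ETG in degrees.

∠ETG = 56°

1. ∠EAT = 96°  [vertical angles at A]
2. ∠TEV = 94°  [cyclic GVET, opposite ∠G+∠E]
3. ∠EVT = 63°  [same arc ET]
4. ∠ETV = 23°  [△VET]
5. ∠GET = 61°  [△EAT]
6. ∠ETG = 56°  [△GET]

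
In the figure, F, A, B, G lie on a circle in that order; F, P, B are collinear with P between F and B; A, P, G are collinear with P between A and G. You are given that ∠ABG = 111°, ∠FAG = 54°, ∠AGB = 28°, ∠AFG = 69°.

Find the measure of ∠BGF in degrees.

1. ∠BAG = 41°  [△ABG]
2. ∠FBG = 54°  [same arc FG]
3. ∠BFG = 41°  [same arc BG]
4. ∠BGF = 85°  [△FBG]

∠BGF = 85°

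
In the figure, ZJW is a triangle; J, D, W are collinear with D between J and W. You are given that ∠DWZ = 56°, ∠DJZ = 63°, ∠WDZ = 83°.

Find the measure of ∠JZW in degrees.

∠JZW = 61°

1. ∠JWZ = 56°  [D on ray WJ]
2. ∠WJZ = 63°  [D on ray JW]
3. ∠JZW = 61°  [△ZJW]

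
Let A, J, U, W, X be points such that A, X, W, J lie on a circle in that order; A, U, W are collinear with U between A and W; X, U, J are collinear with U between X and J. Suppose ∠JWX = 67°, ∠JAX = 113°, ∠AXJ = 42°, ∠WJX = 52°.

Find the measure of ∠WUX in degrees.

1. ∠JXW = 61°  [△XWJ]
2. ∠AJX = 25°  [△AXJ]
3. ∠AWX = 25°  [same arc AX]
4. ∠WUX = 94°  [△XUW]

∠WUX = 94°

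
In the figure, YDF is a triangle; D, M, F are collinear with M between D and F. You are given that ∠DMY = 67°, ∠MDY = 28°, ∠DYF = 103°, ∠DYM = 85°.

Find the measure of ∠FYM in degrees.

∠FYM = 18°

1. ∠FMY = 113°  [linear pair at M on DF]
2. ∠FDY = 28°  [M on ray DF]
3. ∠DFY = 49°  [△YDF]
4. ∠MFY = 49°  [M on ray FD]
5. ∠FYM = 18°  [△YMF]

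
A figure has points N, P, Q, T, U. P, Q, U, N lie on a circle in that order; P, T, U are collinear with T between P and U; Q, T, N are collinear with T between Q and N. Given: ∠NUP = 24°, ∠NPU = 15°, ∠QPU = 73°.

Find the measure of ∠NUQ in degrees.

∠NUQ = 92°

1. ∠NQU = 15°  [same arc UN]
2. ∠QNU = 73°  [same arc QU]
3. ∠NUQ = 92°  [△QUN]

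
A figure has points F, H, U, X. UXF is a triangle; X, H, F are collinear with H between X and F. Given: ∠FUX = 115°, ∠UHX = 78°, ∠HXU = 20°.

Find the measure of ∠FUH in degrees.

∠FUH = 33°

1. ∠FHU = 102°  [linear pair at H on XF]
2. ∠FXU = 20°  [H on ray XF]
3. ∠UFX = 45°  [△UXF]
4. ∠HFU = 45°  [H on ray FX]
5. ∠FUH = 33°  [△UHF]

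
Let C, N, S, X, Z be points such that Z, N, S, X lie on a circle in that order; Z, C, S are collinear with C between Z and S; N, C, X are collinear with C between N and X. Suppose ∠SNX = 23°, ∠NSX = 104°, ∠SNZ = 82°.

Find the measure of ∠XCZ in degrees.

∠XCZ = 112°

1. ∠SZX = 23°  [same arc SX]
2. ∠NXS = 53°  [△NSX]
3. ∠SXZ = 98°  [cyclic ZNSX, opposite ∠N+∠X]
4. ∠XSZ = 59°  [△ZSX]
5. ∠SCX = 68°  [△SCX]
6. ∠XCZ = 112°  [linear pair at C on ZS]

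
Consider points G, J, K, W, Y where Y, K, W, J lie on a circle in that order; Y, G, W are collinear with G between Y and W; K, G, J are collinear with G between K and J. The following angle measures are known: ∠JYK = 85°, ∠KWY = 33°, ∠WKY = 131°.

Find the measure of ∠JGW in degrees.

∠JGW = 102°

1. ∠KJY = 33°  [same arc YK]
2. ∠KYW = 16°  [△YKW]
3. ∠JKY = 62°  [△YKJ]
4. ∠KJW = 16°  [same arc KW]
5. ∠JWY = 62°  [same arc YJ]
6. ∠JGW = 102°  [△WGJ]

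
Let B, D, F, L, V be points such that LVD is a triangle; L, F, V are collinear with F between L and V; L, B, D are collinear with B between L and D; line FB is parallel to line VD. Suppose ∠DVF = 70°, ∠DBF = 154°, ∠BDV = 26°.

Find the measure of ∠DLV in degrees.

∠DLV = 84°

1. ∠DVL = 70°  [F on ray VL]
2. ∠LDV = 26°  [B on ray DL]
3. ∠DLV = 84°  [△LVD]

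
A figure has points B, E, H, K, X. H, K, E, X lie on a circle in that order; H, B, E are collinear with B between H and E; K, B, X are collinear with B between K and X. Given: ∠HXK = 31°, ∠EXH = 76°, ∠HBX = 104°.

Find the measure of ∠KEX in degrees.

1. ∠HEK = 31°  [same arc HK]
2. ∠EHX = 45°  [△HBX]
3. ∠HEX = 59°  [△HEX]
4. ∠EBK = 104°  [vertical angles at B]
5. ∠EBX = 76°  [linear pair at B on HE]
6. ∠EKX = 45°  [△KBE]
7. ∠EXK = 45°  [△EBX]
8. ∠KEX = 90°  [△KEX]

∠KEX = 90°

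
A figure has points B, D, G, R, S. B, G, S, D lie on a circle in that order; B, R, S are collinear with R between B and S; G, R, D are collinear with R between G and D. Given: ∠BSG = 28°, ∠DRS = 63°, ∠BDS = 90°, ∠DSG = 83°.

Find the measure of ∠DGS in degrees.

1. ∠BDG = 28°  [same arc BG]
2. ∠BRD = 117°  [linear pair at R on BS]
3. ∠DBS = 35°  [△BRD]
4. ∠DGS = 35°  [same arc SD]

∠DGS = 35°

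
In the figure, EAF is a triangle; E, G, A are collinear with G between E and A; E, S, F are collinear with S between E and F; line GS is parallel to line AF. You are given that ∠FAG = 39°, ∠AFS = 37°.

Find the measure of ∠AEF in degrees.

∠AEF = 104°

1. ∠EAF = 39°  [G on ray AE]
2. ∠AFE = 37°  [S on ray FE]
3. ∠AEF = 104°  [△EAF]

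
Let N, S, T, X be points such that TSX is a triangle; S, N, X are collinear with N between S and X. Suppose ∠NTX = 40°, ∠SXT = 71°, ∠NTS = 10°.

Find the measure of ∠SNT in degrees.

1. ∠NXT = 71°  [N on ray XS]
2. ∠TNX = 69°  [△TNX]
3. ∠SNT = 111°  [linear pair at N on SX]

∠SNT = 111°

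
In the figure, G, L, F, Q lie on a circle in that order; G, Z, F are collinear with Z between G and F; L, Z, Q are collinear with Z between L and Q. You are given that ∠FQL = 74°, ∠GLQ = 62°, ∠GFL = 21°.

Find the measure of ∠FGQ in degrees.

∠FGQ = 23°

1. ∠FGL = 74°  [same arc LF]
2. ∠GFQ = 62°  [same arc GQ]
3. ∠FLG = 85°  [△GLF]
4. ∠FQG = 95°  [cyclic GLFQ, opposite ∠L+∠Q]
5. ∠FGQ = 23°  [△GFQ]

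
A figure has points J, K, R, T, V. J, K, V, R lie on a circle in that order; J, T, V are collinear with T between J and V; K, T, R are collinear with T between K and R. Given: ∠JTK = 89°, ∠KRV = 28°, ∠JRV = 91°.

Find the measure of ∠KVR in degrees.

∠KVR = 126°

1. ∠RTV = 89°  [vertical angles at T]
2. ∠JVR = 63°  [△VTR]
3. ∠RJV = 26°  [△JVR]
4. ∠RKV = 26°  [same arc VR]
5. ∠KVR = 126°  [△KVR]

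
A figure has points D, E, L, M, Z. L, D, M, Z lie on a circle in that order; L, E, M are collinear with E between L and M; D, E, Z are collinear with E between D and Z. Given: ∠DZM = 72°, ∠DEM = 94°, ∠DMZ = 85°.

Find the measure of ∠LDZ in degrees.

1. ∠DLM = 72°  [same arc DM]
2. ∠DEL = 86°  [linear pair at E on LM]
3. ∠LDZ = 22°  [△LED]

∠LDZ = 22°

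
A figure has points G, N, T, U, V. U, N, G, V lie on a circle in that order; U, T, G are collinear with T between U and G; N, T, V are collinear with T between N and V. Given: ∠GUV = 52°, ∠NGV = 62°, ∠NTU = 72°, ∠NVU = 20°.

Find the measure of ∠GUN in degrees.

1. ∠GNV = 52°  [same arc GV]
2. ∠GVN = 66°  [△NGV]
3. ∠GUN = 66°  [same arc NG]

∠GUN = 66°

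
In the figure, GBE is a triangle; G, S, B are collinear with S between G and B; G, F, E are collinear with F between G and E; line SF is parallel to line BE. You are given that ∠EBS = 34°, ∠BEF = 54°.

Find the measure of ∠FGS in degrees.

∠FGS = 92°

1. ∠EBG = 34°  [S on ray BG]
2. ∠BEG = 54°  [F on ray EG]
3. ∠BGE = 92°  [△GBE]
4. ∠FGS = 92°  [S on GB, F on GE]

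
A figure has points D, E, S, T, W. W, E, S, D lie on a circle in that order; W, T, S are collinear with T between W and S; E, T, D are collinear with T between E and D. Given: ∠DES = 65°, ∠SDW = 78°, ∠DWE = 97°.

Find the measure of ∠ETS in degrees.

∠ETS = 69°

1. ∠DWS = 65°  [same arc SD]
2. ∠DSW = 37°  [△WSD]
3. ∠DEW = 37°  [same arc WD]
4. ∠EDW = 46°  [△WED]
5. ∠ESW = 46°  [same arc WE]
6. ∠ETS = 69°  [△ETS]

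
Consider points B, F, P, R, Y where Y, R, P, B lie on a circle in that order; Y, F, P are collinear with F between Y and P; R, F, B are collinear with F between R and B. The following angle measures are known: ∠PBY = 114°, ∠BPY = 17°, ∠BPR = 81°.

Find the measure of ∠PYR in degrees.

∠PYR = 50°

1. ∠BYP = 49°  [△YPB]
2. ∠BRP = 49°  [same arc PB]
3. ∠PBR = 50°  [△RPB]
4. ∠PYR = 50°  [same arc RP]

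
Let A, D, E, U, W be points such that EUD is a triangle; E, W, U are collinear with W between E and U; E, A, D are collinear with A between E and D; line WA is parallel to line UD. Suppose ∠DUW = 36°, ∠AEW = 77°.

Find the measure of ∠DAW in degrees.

1. ∠DUE = 36°  [W on ray UE]
2. ∠DEU = 77°  [W on EU, A on ED]
3. ∠EDU = 67°  [△EUD]
4. ∠EAW = 67°  [WA∥UD, corresponding at A]
5. ∠DAW = 113°  [linear pair at A on ED]

∠DAW = 113°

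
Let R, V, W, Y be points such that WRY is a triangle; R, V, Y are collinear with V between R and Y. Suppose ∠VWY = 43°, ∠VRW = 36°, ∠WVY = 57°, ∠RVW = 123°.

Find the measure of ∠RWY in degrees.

∠RWY = 64°

1. ∠VYW = 80°  [△WVY]
2. ∠WRY = 36°  [V on ray RY]
3. ∠RYW = 80°  [V on ray YR]
4. ∠RWY = 64°  [△WRY]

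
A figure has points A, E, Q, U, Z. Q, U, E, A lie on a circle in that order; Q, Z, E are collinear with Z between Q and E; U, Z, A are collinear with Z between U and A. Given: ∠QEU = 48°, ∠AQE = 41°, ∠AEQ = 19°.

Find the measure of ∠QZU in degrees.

1. ∠AUE = 41°  [same arc EA]
2. ∠EZU = 91°  [△UZE]
3. ∠QZU = 89°  [linear pair at Z on QE]

∠QZU = 89°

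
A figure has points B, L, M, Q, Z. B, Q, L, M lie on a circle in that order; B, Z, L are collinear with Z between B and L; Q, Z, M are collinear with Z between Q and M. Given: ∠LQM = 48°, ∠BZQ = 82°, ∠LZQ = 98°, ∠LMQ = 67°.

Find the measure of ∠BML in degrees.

∠BML = 101°

1. ∠LBM = 48°  [same arc LM]
2. ∠LZM = 82°  [vertical angles at Z]
3. ∠BLM = 31°  [△LZM]
4. ∠BML = 101°  [△BLM]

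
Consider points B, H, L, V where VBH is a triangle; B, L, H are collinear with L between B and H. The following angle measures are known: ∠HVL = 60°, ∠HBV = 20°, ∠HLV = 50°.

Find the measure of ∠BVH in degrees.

1. ∠LHV = 70°  [△VLH]
2. ∠BHV = 70°  [L on ray HB]
3. ∠BVH = 90°  [△VBH]

∠BVH = 90°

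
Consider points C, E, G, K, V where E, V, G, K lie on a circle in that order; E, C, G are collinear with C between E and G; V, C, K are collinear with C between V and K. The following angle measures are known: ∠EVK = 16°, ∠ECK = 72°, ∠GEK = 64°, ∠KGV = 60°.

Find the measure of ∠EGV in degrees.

1. ∠GCV = 72°  [vertical angles at C]
2. ∠GVK = 64°  [same arc GK]
3. ∠EGV = 44°  [△VCG]

∠EGV = 44°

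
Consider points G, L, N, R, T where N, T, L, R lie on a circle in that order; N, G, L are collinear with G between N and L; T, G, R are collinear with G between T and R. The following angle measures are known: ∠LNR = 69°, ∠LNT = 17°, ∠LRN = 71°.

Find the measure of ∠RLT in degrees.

∠RLT = 94°

1. ∠LTR = 69°  [same arc LR]
2. ∠LRT = 17°  [same arc TL]
3. ∠RLT = 94°  [△TLR]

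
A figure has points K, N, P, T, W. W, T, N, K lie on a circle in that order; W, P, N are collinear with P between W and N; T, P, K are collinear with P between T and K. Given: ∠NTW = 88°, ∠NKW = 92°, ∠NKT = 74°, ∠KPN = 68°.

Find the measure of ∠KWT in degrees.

1. ∠NWT = 74°  [same arc TN]
2. ∠KNW = 38°  [△NPK]
3. ∠TPW = 68°  [vertical angles at P]
4. ∠KPW = 112°  [linear pair at P on WN]
5. ∠KTW = 38°  [△WPT]
6. ∠KWN = 50°  [△WNK]
7. ∠TKW = 18°  [△WPK]
8. ∠KWT = 124°  [△WTK]

∠KWT = 124°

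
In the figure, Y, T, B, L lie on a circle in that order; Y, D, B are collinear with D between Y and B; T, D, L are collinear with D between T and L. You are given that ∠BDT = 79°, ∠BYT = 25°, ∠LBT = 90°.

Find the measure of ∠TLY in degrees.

1. ∠TDY = 101°  [linear pair at D on YB]
2. ∠LTY = 54°  [△YDT]
3. ∠LYT = 90°  [cyclic YTBL, opposite ∠Y+∠B]
4. ∠TLY = 36°  [△YTL]

∠TLY = 36°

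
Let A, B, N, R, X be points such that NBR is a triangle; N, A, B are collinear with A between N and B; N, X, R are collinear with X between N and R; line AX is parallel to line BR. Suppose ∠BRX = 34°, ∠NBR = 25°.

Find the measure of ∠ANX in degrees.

∠ANX = 121°

1. ∠BRN = 34°  [X on ray RN]
2. ∠BNR = 121°  [△NBR]
3. ∠ANX = 121°  [A on NB, X on NR]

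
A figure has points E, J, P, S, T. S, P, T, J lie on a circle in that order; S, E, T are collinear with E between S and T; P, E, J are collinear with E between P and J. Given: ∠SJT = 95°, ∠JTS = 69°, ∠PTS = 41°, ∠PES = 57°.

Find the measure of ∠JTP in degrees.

∠JTP = 110°

1. ∠SPT = 85°  [cyclic SPTJ, opposite ∠P+∠J]
2. ∠JST = 16°  [△STJ]
3. ∠PST = 54°  [△SPT]
4. ∠JPT = 16°  [same arc TJ]
5. ∠PJT = 54°  [same arc PT]
6. ∠JTP = 110°  [△PTJ]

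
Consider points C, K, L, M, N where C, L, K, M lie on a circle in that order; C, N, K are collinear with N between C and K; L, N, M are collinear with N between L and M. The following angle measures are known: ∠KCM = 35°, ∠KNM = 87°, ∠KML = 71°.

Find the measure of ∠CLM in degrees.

∠CLM = 22°

1. ∠CNL = 87°  [vertical angles at N]
2. ∠KCL = 71°  [same arc LK]
3. ∠CLM = 22°  [△CNL]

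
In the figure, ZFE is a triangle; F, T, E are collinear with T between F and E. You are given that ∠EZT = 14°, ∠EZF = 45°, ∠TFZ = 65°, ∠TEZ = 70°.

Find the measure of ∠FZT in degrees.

∠FZT = 31°

1. ∠ETZ = 96°  [△ZTE]
2. ∠FTZ = 84°  [linear pair at T on FE]
3. ∠FZT = 31°  [△ZFT]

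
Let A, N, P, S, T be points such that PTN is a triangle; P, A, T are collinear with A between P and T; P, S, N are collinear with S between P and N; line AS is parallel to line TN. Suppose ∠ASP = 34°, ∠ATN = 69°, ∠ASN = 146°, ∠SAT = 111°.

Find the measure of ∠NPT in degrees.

∠NPT = 77°

1. ∠PNT = 34°  [AS∥TN, corresponding at S]
2. ∠NTP = 69°  [A on ray TP]
3. ∠NPT = 77°  [△PTN]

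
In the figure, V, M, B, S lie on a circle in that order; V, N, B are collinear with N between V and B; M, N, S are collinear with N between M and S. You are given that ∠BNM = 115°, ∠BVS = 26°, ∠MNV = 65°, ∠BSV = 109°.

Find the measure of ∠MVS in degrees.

∠MVS = 96°

1. ∠SNV = 115°  [vertical angles at N]
2. ∠SBV = 45°  [△VBS]
3. ∠MSV = 39°  [△VNS]
4. ∠SMV = 45°  [same arc VS]
5. ∠MVS = 96°  [△VMS]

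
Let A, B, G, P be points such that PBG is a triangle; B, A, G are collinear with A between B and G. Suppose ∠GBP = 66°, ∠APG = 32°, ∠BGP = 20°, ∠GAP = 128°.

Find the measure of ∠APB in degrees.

1. ∠ABP = 66°  [A on ray BG]
2. ∠BAP = 52°  [linear pair at A on BG]
3. ∠APB = 62°  [△PBA]

∠APB = 62°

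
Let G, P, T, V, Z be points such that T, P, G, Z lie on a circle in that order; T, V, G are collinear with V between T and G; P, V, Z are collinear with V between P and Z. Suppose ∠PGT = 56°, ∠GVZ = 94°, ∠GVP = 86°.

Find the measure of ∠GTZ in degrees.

1. ∠PZT = 56°  [same arc TP]
2. ∠TVZ = 86°  [linear pair at V on TG]
3. ∠GTZ = 38°  [△TVZ]

∠GTZ = 38°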